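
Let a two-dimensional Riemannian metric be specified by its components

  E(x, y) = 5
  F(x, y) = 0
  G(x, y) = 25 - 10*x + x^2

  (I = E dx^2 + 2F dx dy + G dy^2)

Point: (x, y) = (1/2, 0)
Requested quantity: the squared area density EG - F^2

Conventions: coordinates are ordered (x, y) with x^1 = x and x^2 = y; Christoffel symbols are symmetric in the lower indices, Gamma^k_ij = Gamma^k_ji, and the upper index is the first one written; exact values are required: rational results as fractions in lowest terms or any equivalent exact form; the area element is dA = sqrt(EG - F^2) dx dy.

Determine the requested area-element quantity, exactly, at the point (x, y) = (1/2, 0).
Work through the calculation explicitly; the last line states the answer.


E = 5, F = 0, G = 81/4; EG - F^2 = 405/4

Answer: EG - F^2 = 405/4


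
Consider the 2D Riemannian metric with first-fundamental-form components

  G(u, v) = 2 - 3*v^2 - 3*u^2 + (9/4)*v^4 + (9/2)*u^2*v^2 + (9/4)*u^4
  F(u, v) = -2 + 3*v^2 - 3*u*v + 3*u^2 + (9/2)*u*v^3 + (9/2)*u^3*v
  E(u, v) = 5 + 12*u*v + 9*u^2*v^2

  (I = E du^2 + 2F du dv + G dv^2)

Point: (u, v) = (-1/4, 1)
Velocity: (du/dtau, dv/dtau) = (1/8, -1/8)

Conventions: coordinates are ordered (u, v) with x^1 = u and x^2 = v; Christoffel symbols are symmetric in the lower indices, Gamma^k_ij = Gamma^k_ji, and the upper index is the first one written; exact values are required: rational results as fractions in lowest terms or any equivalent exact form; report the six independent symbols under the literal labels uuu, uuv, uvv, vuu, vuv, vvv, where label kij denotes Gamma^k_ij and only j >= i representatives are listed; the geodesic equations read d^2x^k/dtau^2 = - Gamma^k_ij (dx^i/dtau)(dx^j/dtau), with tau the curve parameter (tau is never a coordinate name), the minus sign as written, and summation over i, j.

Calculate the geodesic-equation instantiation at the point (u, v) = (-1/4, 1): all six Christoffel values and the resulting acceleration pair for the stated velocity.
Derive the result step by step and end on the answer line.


E = 41/16, F = 95/128, G = 1385/1024 at the point
E_u = 15/2, E_v = -15/8, F_u = 27/32, F_v = 423/128, G_u = -57/64, G_v = 57/16
EG - F^2 = 2985/1024;  g^inv = (1024/2985) * [[1385/1024, -95/128], [-95/128, 41/16]]
first-kind symbols [ij,l] = (1/2)(d_i g_jl + d_j g_il - d_l g_ij): [uu,u] = E_u/2 = 15/4, [uu,v] = F_u - E_v/2 = 57/32, [uv,u] = E_v/2 = -15/16, [uv,v] = G_u/2 = -57/128, [vv,u] = F_v - G_u/2 = 15/4, [vv,v] = G_v/2 = 57/32
Gamma^u_ij = (G*[ij,u] - F*[ij,v])/(EG - F^2), Gamma^v_ij = (E*[ij,v] - F*[ij,u])/(EG - F^2)
Gamma_uuu = 256/199, Gamma_uuv = -64/199, Gamma_uvv = 256/199, Gamma_vuu = 608/995, Gamma_vuv = -152/995, Gamma_vvv = 608/995
d^2u/dtau^2 = -(Gamma_uuu*(1/8)^2 + 2*Gamma_uuv*(1/8)*(-1/8) + Gamma_uvv*(-1/8)^2) = -10/199
d^2v/dtau^2 = -(Gamma_vuu*(1/8)^2 + 2*Gamma_vuv*(1/8)*(-1/8) + Gamma_vvv*(-1/8)^2) = -19/796

Answer: Gamma_uuu = 256/199, Gamma_uuv = -64/199, Gamma_uvv = 256/199, Gamma_vuu = 608/995, Gamma_vuv = -152/995, Gamma_vvv = 608/995; accelerations (d^2u/dtau^2, d^2v/dtau^2) = (-10/199, -19/796)


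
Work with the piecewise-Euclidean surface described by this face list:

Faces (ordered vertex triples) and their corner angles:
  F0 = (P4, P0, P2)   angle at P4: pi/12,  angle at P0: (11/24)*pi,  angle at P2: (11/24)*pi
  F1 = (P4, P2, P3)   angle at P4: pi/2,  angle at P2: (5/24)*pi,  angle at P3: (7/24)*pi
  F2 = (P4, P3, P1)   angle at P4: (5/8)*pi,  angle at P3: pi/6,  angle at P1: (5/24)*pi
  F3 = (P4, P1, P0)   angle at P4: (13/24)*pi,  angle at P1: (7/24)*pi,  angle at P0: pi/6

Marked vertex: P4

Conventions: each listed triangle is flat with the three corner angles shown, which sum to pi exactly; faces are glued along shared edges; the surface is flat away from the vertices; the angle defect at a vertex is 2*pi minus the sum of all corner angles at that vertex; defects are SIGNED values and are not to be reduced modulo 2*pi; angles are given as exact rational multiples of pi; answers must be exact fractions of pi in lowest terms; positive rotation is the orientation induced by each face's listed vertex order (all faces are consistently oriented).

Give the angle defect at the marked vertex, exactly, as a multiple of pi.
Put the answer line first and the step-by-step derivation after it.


Answer: defect(P4) = pi/4

Sum of corner angles at P4: (7/4)*pi
defect = 2*pi - (7/4)*pi


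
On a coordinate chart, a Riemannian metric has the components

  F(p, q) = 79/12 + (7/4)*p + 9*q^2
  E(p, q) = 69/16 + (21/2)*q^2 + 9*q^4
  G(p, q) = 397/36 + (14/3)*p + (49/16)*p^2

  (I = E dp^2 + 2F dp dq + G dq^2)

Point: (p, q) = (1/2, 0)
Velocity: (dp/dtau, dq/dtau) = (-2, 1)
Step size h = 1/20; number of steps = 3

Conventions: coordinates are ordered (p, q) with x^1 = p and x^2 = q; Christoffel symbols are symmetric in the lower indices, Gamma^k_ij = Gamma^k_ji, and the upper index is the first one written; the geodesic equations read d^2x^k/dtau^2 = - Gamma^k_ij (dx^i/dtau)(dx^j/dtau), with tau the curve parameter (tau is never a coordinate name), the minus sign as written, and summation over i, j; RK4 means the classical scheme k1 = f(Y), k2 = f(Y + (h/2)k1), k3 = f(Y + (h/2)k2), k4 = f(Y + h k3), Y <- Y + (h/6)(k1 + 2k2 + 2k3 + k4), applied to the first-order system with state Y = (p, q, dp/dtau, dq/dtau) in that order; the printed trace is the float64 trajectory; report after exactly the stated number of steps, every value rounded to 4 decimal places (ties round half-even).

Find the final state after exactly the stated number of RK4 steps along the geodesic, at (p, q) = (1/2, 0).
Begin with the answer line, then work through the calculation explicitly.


Answer: p = 0.1888, q = 0.1650, dp/dtau = -2.0967, dq/dtau = 1.1875

f(Y) = (dp/dtau, dq/dtau, -Gamma^p_ij Y'^i Y'^j, -Gamma^q_ij Y'^i Y'^j) with the Gammas evaluated at the stage position; h = 0.050000; intermediate values shown to 6 dp
step 0: p = 0.5000, q = 0.0000, dp/dtau = -2.0000, dq/dtau = 1.0000
step 1:
  k1: at (p, q) = (0.500000, 0.000000), (dp/dtau, dq/dtau) = (-2.000000, 1.000000); Gamma_ppp = -2.465070, Gamma_ppq = -5.443695, Gamma_pqq = -10.310835, Gamma_qpp = 1.425334, Gamma_qpq = 3.147612, Gamma_qqq = 5.443695; k1 = (-2.000000, 1.000000, -1.603668, 1.445417)
  k2: at (p, q) = (0.450000, 0.025000), (dp/dtau, dq/dtau) = (-2.040092, 1.036135); Gamma_ppp = -2.209060, Gamma_ppq = -4.785391, Gamma_pqq = -9.028884, Gamma_qpp = 1.293450, Gamma_qpq = 2.837568, Gamma_qqq = 4.844450; k2 = (-2.040092, 1.036135, -1.343579, 1.411975)
  k3: at (p, q) = (0.448998, 0.025903), (dp/dtau, dq/dtau) = (-2.033589, 1.035299); Gamma_ppp = -2.197051, Gamma_ppq = -4.759364, Gamma_pqq = -8.980840, Gamma_qpp = 1.286796, Gamma_qpq = 2.824444, Gamma_qqq = 4.820404; k3 = (-2.033589, 1.035299, -1.328541, 1.404769)
  k4: at (p, q) = (0.398321, 0.051765), (dp/dtau, dq/dtau) = (-2.066427, 1.070238); Gamma_ppp = -1.875085, Gamma_ppq = -3.976965, Gamma_pqq = -7.474173, Gamma_qpp = 1.114268, Gamma_qpq = 2.438061, Gamma_qqq = 4.082645; k4 = (-2.066427, 1.070238, -1.022838, 1.349522)
  Y <- Y + (h/6)(k1 + 2k2 + 2k3 + k4): p = 0.3982, q = 0.0518, dp/dtau = -2.0664, dq/dtau = 1.0702
step 2:
  k1: at (p, q) = (0.398218, 0.051776), (dp/dtau, dq/dtau) = (-2.066423, 1.070237); Gamma_ppp = -1.875072, Gamma_ppq = -3.976551, Gamma_pqq = -7.473156, Gamma_qpp = 1.114289, Gamma_qpq = 2.437894, Gamma_qqq = 4.082217; k1 = (-2.066423, 1.070237, -1.022224, 1.349178)
  k2: at (p, q) = (0.346558, 0.078532), (dp/dtau, dq/dtau) = (-2.091978, 1.103966); Gamma_ppp = -1.485689, Gamma_ppq = -3.076122, Gamma_pqq = -5.766634, Gamma_qpp = 0.897649, Gamma_qpq = 1.973597, Gamma_qqq = 3.210752; k2 = (-2.091978, 1.103966, -0.678479, 1.274413)
  k3: at (p, q) = (0.345919, 0.079375), (dp/dtau, dq/dtau) = (-2.083385, 1.102097); Gamma_ppp = -1.471477, Gamma_ppq = -3.048434, Gamma_pqq = -5.717109, Gamma_qpp = 0.889339, Gamma_qpq = 1.958702, Gamma_qqq = 3.184275; k3 = (-2.083385, 1.102097, -0.667935, 1.266873)
  k4: at (p, q) = (0.294049, 0.106881), (dp/dtau, dq/dtau) = (-2.099820, 1.133581); Gamma_ppp = -1.014323, Gamma_ppq = -2.045089, Gamma_pqq = -3.857980, Gamma_qpp = 0.624537, Gamma_qpq = 1.418103, Gamma_qqq = 2.193502; k4 = (-2.099820, 1.133581, -0.305994, 1.178666)
  Y <- Y + (h/6)(k1 + 2k2 + 2k3 + k4): p = 0.2939, q = 0.1069, dp/dtau = -2.0999, dq/dtau = 1.1337
step 3:
  k1: at (p, q) = (0.293910, 0.106909), (dp/dtau, dq/dtau) = (-2.099932, 1.133657); Gamma_ppp = -1.013880, Gamma_ppq = -2.043769, Gamma_pqq = -3.855370, Gamma_qpp = 0.624290, Gamma_qpq = 1.417389, Gamma_qqq = 2.192115; k1 = (-2.099932, 1.133657, -0.305047, 1.178279)
  k2: at (p, q) = (0.241412, 0.135250), (dp/dtau, dq/dtau) = (-2.107558, 1.163114); Gamma_ppp = -0.489924, Gamma_ppq = -0.950359, Gamma_pqq = -1.884562, Gamma_qpp = 0.307983, Gamma_qpq = 0.801692, Gamma_qqq = 1.095703; k2 = (-2.107558, 1.163114, 0.066359, 1.080120)
  k3: at (p, q) = (0.241221, 0.135987), (dp/dtau, dq/dtau) = (-2.098273, 1.160660); Gamma_ppp = -0.475444, Gamma_ppq = -0.925763, Gamma_pqq = -1.843341, Gamma_qpp = 0.298963, Gamma_qpq = 0.787529, Gamma_qqq = 1.072057; k3 = (-2.098273, 1.160660, 0.067308, 1.075409)
  k4: at (p, q) = (0.188997, 0.164942), (dp/dtau, dq/dtau) = (-2.096566, 1.187427); Gamma_ppp = 0.109524, Gamma_ppq = 0.229230, Gamma_pqq = 0.166728, Gamma_qpp = -0.070449, Gamma_qpq = 0.105756, Gamma_qqq = -0.099307; k4 = (-2.096566, 1.187427, 0.424841, 0.976247)
  Y <- Y + (h/6)(k1 + 2k2 + 2k3 + k4): p = 0.1888, q = 0.1650, dp/dtau = -2.0967, dq/dtau = 1.1875


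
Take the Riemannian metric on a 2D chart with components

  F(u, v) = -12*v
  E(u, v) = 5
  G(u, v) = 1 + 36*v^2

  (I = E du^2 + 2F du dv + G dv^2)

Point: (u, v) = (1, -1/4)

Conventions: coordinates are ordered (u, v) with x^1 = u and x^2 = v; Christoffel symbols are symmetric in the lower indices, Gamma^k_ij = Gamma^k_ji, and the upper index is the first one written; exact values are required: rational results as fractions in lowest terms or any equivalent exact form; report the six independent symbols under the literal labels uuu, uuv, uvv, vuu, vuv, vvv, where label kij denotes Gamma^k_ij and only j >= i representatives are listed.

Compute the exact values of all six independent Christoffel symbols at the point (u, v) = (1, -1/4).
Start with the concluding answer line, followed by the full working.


Answer: Gamma_uuu = 0, Gamma_uuv = 0, Gamma_uvv = -48/29, Gamma_vuu = 0, Gamma_vuv = 0, Gamma_vvv = -36/29

E = 5, F = 3, G = 13/4 at the point
E_u = 0, E_v = 0, F_u = 0, F_v = -12, G_u = 0, G_v = -18
EG - F^2 = 29/4;  g^inv = (4/29) * [[13/4, -3], [-3, 5]]
first-kind symbols [ij,l] = (1/2)(d_i g_jl + d_j g_il - d_l g_ij): [uu,u] = E_u/2 = 0, [uu,v] = F_u - E_v/2 = 0, [uv,u] = E_v/2 = 0, [uv,v] = G_u/2 = 0, [vv,u] = F_v - G_u/2 = -12, [vv,v] = G_v/2 = -9
Gamma^u_ij = (G*[ij,u] - F*[ij,v])/(EG - F^2), Gamma^v_ij = (E*[ij,v] - F*[ij,u])/(EG - F^2)


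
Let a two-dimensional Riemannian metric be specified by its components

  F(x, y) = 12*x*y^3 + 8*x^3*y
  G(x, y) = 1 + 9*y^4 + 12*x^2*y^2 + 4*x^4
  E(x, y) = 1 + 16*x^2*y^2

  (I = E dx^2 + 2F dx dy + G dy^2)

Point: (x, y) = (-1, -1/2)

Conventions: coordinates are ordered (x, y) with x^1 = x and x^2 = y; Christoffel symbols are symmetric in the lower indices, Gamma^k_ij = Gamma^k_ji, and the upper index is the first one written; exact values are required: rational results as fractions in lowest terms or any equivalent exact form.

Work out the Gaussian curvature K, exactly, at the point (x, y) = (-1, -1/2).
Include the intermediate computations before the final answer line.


E = 5, F = 11/2, G = 137/16, EG - F^2 = 201/16 at the point
E_x = -8, E_y = -16, F_x = -27/2, F_y = -17, G_x = -22, G_y = -33/2
E_yy = 32, F_xy = 33, G_xx = 54
Compute both Brioschi determinants and normalise by (EG - F^2)^2.
M1 = [[-E_yy/2 + F_xy - G_xx/2, E_x/2, F_x - E_y/2], [F_y - G_x/2, E, F], [G_y/2, F, G]] = [[-10, -4, -11/2], [-6, 5, 11/2], [-33/4, 11/2, 137/16]]; det M1 = -195
M2 = [[0, E_y/2, G_x/2], [E_y/2, E, F], [G_x/2, F, G]] = [[0, -8, -11], [-8, 5, 11/2], [-11, 11/2, 137/16]]; det M2 = -185
det M1 - det M2 = -10; K = -10 / (201/16)^2 = -2560/40401

Answer: K = -2560/40401


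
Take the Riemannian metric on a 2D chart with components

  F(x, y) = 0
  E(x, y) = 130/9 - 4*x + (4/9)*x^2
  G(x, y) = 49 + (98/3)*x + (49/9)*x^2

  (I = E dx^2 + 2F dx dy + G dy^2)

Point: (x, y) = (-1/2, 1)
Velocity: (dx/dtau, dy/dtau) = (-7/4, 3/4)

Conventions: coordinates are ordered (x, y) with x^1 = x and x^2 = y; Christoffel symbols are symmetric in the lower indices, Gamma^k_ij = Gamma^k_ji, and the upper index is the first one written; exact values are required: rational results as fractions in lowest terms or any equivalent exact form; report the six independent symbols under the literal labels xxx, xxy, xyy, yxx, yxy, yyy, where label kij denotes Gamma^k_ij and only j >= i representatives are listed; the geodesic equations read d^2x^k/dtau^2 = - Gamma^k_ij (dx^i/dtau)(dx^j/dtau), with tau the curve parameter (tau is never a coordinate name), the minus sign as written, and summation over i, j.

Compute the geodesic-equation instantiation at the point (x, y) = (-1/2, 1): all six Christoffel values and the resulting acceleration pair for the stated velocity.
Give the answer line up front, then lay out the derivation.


Answer: Gamma_xxx = -20/149, Gamma_xxy = 0, Gamma_xyy = -245/298, Gamma_yxx = 0, Gamma_yxy = 2/5, Gamma_yyy = 0; accelerations (d^2x/dtau^2, d^2y/dtau^2) = (4165/4768, 21/20)

E = 149/9, F = 0, G = 1225/36 at the point
E_x = -40/9, E_y = 0, F_x = 0, F_y = 0, G_x = 245/9, G_y = 0
EG - F^2 = 182525/324;  g^inv = (324/182525) * [[1225/36, 0], [0, 149/9]]
first-kind symbols [ij,l] = (1/2)(d_i g_jl + d_j g_il - d_l g_ij): [xx,x] = E_x/2 = -20/9, [xx,y] = F_x - E_y/2 = 0, [xy,x] = E_y/2 = 0, [xy,y] = G_x/2 = 245/18, [yy,x] = F_y - G_x/2 = -245/18, [yy,y] = G_y/2 = 0
Gamma^x_ij = (G*[ij,x] - F*[ij,y])/(EG - F^2), Gamma^y_ij = (E*[ij,y] - F*[ij,x])/(EG - F^2)
Gamma_xxx = -20/149, Gamma_xxy = 0, Gamma_xyy = -245/298, Gamma_yxx = 0, Gamma_yxy = 2/5, Gamma_yyy = 0
d^2x/dtau^2 = -(Gamma_xxx*(-7/4)^2 + 2*Gamma_xxy*(-7/4)*(3/4) + Gamma_xyy*(3/4)^2) = 4165/4768
d^2y/dtau^2 = -(Gamma_yxx*(-7/4)^2 + 2*Gamma_yxy*(-7/4)*(3/4) + Gamma_yyy*(3/4)^2) = 21/20


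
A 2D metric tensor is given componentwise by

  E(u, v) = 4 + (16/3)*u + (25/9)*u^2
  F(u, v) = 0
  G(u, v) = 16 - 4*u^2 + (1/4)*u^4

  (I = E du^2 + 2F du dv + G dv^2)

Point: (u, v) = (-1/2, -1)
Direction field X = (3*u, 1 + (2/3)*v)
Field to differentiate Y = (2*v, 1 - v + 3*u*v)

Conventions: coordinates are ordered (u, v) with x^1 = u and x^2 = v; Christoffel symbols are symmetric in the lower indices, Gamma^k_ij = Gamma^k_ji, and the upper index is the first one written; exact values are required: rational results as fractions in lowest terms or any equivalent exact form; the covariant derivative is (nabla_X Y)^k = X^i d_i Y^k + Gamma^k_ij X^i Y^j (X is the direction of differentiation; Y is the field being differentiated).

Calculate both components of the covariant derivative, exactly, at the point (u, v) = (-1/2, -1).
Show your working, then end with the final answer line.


E = 73/36, F = 0, G = 961/64 at the point
E_u = 23/9, E_v = 0, F_u = 0, F_v = 0, G_u = 31/8, G_v = 0
EG - F^2 = 70153/2304;  g^inv = (2304/70153) * [[961/64, 0], [0, 73/36]]
first-kind symbols [ij,l] = (1/2)(d_i g_jl + d_j g_il - d_l g_ij): [uu,u] = E_u/2 = 23/18, [uu,v] = F_u - E_v/2 = 0, [uv,u] = E_v/2 = 0, [uv,v] = G_u/2 = 31/16, [vv,u] = F_v - G_u/2 = -31/16, [vv,v] = G_v/2 = 0
Gamma^u_ij = (G*[ij,u] - F*[ij,v])/(EG - F^2), Gamma^v_ij = (E*[ij,v] - F*[ij,u])/(EG - F^2)
Gamma_uuu = 46/73, Gamma_uuv = 0, Gamma_uvv = -279/292, Gamma_vuu = 0, Gamma_vuv = 4/31, Gamma_vvv = 0
X = (-3/2, 1/3), Y = (-2, 7/2) at the point

Answer: (nabla_X Y)^u = 2527/1752, (nabla_X Y)^v = 90/31


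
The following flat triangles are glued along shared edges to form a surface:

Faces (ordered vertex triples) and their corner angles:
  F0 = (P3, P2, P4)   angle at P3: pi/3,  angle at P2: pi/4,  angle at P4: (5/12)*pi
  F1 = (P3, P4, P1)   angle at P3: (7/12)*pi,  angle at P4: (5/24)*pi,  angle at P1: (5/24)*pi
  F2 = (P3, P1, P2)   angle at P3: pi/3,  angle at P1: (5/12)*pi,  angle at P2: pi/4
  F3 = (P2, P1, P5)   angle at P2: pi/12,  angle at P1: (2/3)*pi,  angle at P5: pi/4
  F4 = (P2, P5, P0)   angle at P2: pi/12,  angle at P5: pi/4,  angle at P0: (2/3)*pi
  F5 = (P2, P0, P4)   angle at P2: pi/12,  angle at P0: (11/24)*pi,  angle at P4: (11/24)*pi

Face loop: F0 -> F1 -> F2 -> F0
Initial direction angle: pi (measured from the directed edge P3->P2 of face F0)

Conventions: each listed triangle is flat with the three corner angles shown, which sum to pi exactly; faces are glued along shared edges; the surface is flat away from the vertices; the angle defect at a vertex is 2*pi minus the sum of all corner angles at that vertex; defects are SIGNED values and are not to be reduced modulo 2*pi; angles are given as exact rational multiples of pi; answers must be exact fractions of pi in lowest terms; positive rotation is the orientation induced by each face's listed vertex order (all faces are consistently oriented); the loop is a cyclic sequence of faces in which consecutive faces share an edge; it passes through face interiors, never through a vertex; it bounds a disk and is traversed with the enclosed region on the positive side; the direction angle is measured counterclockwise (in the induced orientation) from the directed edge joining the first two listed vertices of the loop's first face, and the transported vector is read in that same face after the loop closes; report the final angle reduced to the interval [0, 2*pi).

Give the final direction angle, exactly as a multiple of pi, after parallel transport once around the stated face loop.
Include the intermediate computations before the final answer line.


enclosed vertex P3: corner angles sum to (5/4)*pi, defect = 2*pi - (5/4)*pi = (3/4)*pi
by Gauss-Bonnet the loop rotates the vector by the enclosed defect sum (positive orientation, mod 2*pi)
final angle = pi + (3/4)*pi = (7/4)*pi (mod 2*pi)

Answer: final direction angle = (7/4)*pi


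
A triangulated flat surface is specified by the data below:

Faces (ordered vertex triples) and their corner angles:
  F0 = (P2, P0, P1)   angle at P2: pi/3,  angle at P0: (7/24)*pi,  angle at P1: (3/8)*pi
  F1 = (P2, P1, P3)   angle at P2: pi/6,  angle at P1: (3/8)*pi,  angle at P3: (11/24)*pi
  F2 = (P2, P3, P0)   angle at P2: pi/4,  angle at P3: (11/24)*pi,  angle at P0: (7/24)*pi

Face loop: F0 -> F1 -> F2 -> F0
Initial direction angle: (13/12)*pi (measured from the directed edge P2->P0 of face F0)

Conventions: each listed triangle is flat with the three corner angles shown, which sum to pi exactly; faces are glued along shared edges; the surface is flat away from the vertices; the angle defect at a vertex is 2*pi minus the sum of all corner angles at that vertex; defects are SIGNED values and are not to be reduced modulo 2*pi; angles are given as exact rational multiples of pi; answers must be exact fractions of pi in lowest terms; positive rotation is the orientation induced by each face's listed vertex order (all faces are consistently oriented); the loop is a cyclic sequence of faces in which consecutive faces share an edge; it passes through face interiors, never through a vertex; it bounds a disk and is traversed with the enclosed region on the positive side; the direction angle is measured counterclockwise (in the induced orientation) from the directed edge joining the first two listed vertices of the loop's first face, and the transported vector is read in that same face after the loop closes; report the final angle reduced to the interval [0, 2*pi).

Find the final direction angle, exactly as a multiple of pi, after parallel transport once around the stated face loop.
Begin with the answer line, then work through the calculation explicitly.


Answer: final direction angle = pi/3

enclosed vertex P2: corner angles sum to (3/4)*pi, defect = 2*pi - (3/4)*pi = (5/4)*pi
the final direction is the initial angle plus the enclosed defects, taken mod 2*pi in the induced orientation
final angle = (13/12)*pi + (5/4)*pi = pi/3 (mod 2*pi)


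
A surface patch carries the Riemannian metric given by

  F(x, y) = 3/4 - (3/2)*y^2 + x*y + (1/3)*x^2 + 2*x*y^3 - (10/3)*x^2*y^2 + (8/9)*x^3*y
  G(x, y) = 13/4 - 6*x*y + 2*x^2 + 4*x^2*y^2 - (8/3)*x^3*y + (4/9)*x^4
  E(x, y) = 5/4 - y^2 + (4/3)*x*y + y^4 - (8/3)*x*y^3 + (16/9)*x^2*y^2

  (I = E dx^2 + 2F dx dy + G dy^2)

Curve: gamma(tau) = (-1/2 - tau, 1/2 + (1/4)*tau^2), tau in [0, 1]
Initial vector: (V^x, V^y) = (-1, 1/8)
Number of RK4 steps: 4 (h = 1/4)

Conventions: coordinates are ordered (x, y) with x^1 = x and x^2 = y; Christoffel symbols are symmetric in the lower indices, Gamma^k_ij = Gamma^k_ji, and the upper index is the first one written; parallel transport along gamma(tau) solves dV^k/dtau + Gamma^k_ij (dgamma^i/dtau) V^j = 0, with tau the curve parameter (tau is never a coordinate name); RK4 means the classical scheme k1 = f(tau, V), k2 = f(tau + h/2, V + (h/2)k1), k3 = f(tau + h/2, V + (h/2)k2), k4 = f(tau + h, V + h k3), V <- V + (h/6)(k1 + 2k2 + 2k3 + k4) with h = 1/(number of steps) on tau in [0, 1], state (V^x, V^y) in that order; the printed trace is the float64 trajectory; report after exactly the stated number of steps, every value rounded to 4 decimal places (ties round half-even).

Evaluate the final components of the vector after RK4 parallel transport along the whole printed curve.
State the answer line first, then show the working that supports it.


Answer: V^x = -0.9466, V^y = -0.1950

gamma'(tau) = (-1, (1/2)*tau); f(tau, V)^k = -Gamma^k_ij(gamma(tau)) gamma'^i(tau) V^j; h = 1/4; intermediate values shown to 6 dp
curve data and Christoffel symbols at the stage parameters:
  tau = 0.000000: gamma = (-0.500000, 0.500000), gamma' = (-1.000000, 0.000000); Gamma_xxx = -0.009744, Gamma_xxy = 0.024361, Gamma_xyy = -0.014616, Gamma_yxx = 0.253350, Gamma_yxy = -0.633374, Gamma_yyy = 0.380024
  tau = 0.125000: gamma = (-0.625000, 0.503906), gamma' = (-1.000000, 0.062500); Gamma_xxx = -0.017320, Gamma_xxy = 0.047462, Gamma_xyy = -0.032223, Gamma_yxx = 0.238144, Gamma_yxy = -0.652588, Gamma_yyy = 0.443058
  tau = 0.250000: gamma = (-0.750000, 0.515625), gamma' = (-1.000000, 0.125000); Gamma_xxx = -0.023912, Gamma_xxy = 0.070648, Gamma_xyy = -0.052171, Gamma_yxx = 0.224972, Gamma_yxy = -0.664690, Gamma_yyy = 0.490848
  tau = 0.375000: gamma = (-0.875000, 0.535156), gamma' = (-1.000000, 0.187500); Gamma_xxx = -0.029745, Gamma_xxy = 0.093251, Gamma_xyy = -0.072951, Gamma_yxx = 0.213410, Gamma_yxy = -0.669048, Gamma_yyy = 0.523400
  tau = 0.500000: gamma = (-1.000000, 0.562500), gamma' = (-1.000000, 0.250000); Gamma_xxx = -0.034946, Gamma_xxy = 0.114547, Gamma_xyy = -0.093190, Gamma_yxx = 0.203091, Gamma_yxy = -0.665687, Gamma_yyy = 0.541576
  tau = 0.625000: gamma = (-1.125000, 0.597656), gamma' = (-1.000000, 0.312500); Gamma_xxx = -0.039583, Gamma_xxy = 0.133883, Gamma_xyy = -0.111763, Gamma_yxx = 0.193718, Gamma_yxy = -0.655221, Gamma_yyy = 0.546967
  tau = 0.750000: gamma = (-1.250000, 0.640625), gamma' = (-1.000000, 0.375000); Gamma_xxx = -0.043689, Gamma_xxy = 0.150781, Gamma_xyy = -0.127870, Gamma_yxx = 0.185065, Gamma_yxy = -0.638700, Gamma_yyy = 0.541654
  tau = 0.875000: gamma = (-1.375000, 0.691406), gamma' = (-1.000000, 0.437500); Gamma_xxx = -0.047287, Gamma_xxy = 0.164970, Gamma_xyy = -0.141059, Gamma_yxx = 0.176973, Gamma_yxy = -0.617407, Gamma_yyy = 0.527920
  tau = 1.000000: gamma = (-1.500000, 0.750000), gamma' = (-1.000000, 0.500000); Gamma_xxx = -0.050397, Gamma_xxy = 0.176389, Gamma_xyy = -0.151191, Gamma_yxx = 0.169334, Gamma_yxy = -0.592667, Gamma_yyy = 0.508001
step 0: V^x = -1.0000, V^y = 0.1250
step 1: k1 = (0.012789, -0.332521), k2 = (0.024382, -0.335243), k3 = (0.024336, -0.334608), k4 = (0.035734, -0.336204); V <- V + (h/6)(k1 + 2k2 + 2k3 + k4): V^x = -0.9939, V^y = 0.0413
step 2: k1 = (0.035732, -0.336181), k2 = (0.046656, -0.334740), k3 = (0.046610, -0.334415), k4 = (0.056626, -0.329083); V <- V + (h/6)(k1 + 2k2 + 2k3 + k4): V^x = -0.9823, V^y = -0.0422
step 3: k1 = (0.056645, -0.329193), k2 = (0.065339, -0.319768), k3 = (0.065449, -0.320308), k4 = (0.072524, -0.307207); V <- V + (h/6)(k1 + 2k2 + 2k3 + k4): V^x = -0.9660, V^y = -0.1220
step 4: k1 = (0.072576, -0.307428), k2 = (0.077946, -0.291717), k3 = (0.078311, -0.293083), k4 = (0.081957, -0.275377); V <- V + (h/6)(k1 + 2k2 + 2k3 + k4): V^x = -0.9466, V^y = -0.1950


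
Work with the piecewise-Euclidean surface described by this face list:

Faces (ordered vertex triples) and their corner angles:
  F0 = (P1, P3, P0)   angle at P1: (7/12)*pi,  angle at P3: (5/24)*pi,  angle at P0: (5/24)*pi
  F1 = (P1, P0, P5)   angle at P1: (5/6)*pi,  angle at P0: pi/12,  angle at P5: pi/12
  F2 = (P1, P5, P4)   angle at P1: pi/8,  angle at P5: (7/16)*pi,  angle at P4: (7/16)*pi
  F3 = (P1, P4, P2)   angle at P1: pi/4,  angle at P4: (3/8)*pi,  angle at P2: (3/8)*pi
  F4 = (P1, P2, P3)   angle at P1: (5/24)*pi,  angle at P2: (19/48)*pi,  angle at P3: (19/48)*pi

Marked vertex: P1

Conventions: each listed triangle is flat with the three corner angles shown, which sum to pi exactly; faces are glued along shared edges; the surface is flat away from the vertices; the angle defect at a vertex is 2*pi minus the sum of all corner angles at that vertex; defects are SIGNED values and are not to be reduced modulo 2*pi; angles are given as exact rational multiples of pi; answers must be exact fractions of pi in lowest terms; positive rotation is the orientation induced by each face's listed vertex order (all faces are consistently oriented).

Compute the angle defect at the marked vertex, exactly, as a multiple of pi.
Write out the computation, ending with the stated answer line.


Sum of corner angles at P1: 2*pi
defect = 2*pi - 2*pi

Answer: defect(P1) = 0


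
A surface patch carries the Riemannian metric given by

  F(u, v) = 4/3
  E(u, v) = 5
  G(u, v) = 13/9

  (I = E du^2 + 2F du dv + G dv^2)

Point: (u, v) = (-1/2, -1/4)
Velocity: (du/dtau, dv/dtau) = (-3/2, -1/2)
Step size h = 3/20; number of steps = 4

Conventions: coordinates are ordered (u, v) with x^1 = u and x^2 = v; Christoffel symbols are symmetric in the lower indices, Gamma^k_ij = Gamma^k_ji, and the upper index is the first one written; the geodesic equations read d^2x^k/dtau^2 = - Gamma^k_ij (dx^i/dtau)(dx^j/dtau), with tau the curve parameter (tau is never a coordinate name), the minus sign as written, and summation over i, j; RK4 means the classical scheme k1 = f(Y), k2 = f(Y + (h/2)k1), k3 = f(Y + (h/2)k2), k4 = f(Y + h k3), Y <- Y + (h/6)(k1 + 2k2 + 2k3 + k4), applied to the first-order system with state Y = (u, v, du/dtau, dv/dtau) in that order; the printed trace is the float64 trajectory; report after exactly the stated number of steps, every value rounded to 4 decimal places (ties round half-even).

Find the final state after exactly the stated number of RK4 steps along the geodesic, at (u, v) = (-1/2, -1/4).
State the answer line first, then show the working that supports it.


Answer: u = -1.4000, v = -0.5500, du/dtau = -1.5000, dv/dtau = -0.5000

f(Y) = (du/dtau, dv/dtau, -Gamma^u_ij Y'^i Y'^j, -Gamma^v_ij Y'^i Y'^j) with the Gammas evaluated at the stage position; h = 0.150000; intermediate values shown to 6 dp
step 0: u = -0.5000, v = -0.2500, du/dtau = -1.5000, dv/dtau = -0.5000
step 1:
  k1: at (u, v) = (-0.500000, -0.250000), (du/dtau, dv/dtau) = (-1.500000, -0.500000); Gamma_uuu = 0.000000, Gamma_uuv = 0.000000, Gamma_uvv = 0.000000, Gamma_vuu = 0.000000, Gamma_vuv = 0.000000, Gamma_vvv = 0.000000; k1 = (-1.500000, -0.500000, 0.000000, 0.000000)
  k2: at (u, v) = (-0.612500, -0.287500), (du/dtau, dv/dtau) = (-1.500000, -0.500000); Gamma_uuu = 0.000000, Gamma_uuv = 0.000000, Gamma_uvv = 0.000000, Gamma_vuu = 0.000000, Gamma_vuv = 0.000000, Gamma_vvv = 0.000000; k2 = (-1.500000, -0.500000, 0.000000, 0.000000)
  k3: at (u, v) = (-0.612500, -0.287500), (du/dtau, dv/dtau) = (-1.500000, -0.500000); Gamma_uuu = 0.000000, Gamma_uuv = 0.000000, Gamma_uvv = 0.000000, Gamma_vuu = 0.000000, Gamma_vuv = 0.000000, Gamma_vvv = 0.000000; k3 = (-1.500000, -0.500000, 0.000000, 0.000000)
  k4: at (u, v) = (-0.725000, -0.325000), (du/dtau, dv/dtau) = (-1.500000, -0.500000); Gamma_uuu = 0.000000, Gamma_uuv = 0.000000, Gamma_uvv = 0.000000, Gamma_vuu = 0.000000, Gamma_vuv = 0.000000, Gamma_vvv = 0.000000; k4 = (-1.500000, -0.500000, 0.000000, 0.000000)
  Y <- Y + (h/6)(k1 + 2k2 + 2k3 + k4): u = -0.7250, v = -0.3250, du/dtau = -1.5000, dv/dtau = -0.5000
step 2:
  k1: at (u, v) = (-0.725000, -0.325000), (du/dtau, dv/dtau) = (-1.500000, -0.500000); Gamma_uuu = 0.000000, Gamma_uuv = 0.000000, Gamma_uvv = 0.000000, Gamma_vuu = 0.000000, Gamma_vuv = 0.000000, Gamma_vvv = 0.000000; k1 = (-1.500000, -0.500000, 0.000000, 0.000000)
  k2: at (u, v) = (-0.837500, -0.362500), (du/dtau, dv/dtau) = (-1.500000, -0.500000); Gamma_uuu = 0.000000, Gamma_uuv = 0.000000, Gamma_uvv = 0.000000, Gamma_vuu = 0.000000, Gamma_vuv = 0.000000, Gamma_vvv = 0.000000; k2 = (-1.500000, -0.500000, 0.000000, 0.000000)
  k3: at (u, v) = (-0.837500, -0.362500), (du/dtau, dv/dtau) = (-1.500000, -0.500000); Gamma_uuu = 0.000000, Gamma_uuv = 0.000000, Gamma_uvv = 0.000000, Gamma_vuu = 0.000000, Gamma_vuv = 0.000000, Gamma_vvv = 0.000000; k3 = (-1.500000, -0.500000, 0.000000, 0.000000)
  k4: at (u, v) = (-0.950000, -0.400000), (du/dtau, dv/dtau) = (-1.500000, -0.500000); Gamma_uuu = 0.000000, Gamma_uuv = 0.000000, Gamma_uvv = 0.000000, Gamma_vuu = 0.000000, Gamma_vuv = 0.000000, Gamma_vvv = 0.000000; k4 = (-1.500000, -0.500000, 0.000000, 0.000000)
  Y <- Y + (h/6)(k1 + 2k2 + 2k3 + k4): u = -0.9500, v = -0.4000, du/dtau = -1.5000, dv/dtau = -0.5000
step 3:
  k1: at (u, v) = (-0.950000, -0.400000), (du/dtau, dv/dtau) = (-1.500000, -0.500000); Gamma_uuu = 0.000000, Gamma_uuv = 0.000000, Gamma_uvv = 0.000000, Gamma_vuu = 0.000000, Gamma_vuv = 0.000000, Gamma_vvv = 0.000000; k1 = (-1.500000, -0.500000, 0.000000, 0.000000)
  k2: at (u, v) = (-1.062500, -0.437500), (du/dtau, dv/dtau) = (-1.500000, -0.500000); Gamma_uuu = 0.000000, Gamma_uuv = 0.000000, Gamma_uvv = 0.000000, Gamma_vuu = 0.000000, Gamma_vuv = 0.000000, Gamma_vvv = 0.000000; k2 = (-1.500000, -0.500000, 0.000000, 0.000000)
  k3: at (u, v) = (-1.062500, -0.437500), (du/dtau, dv/dtau) = (-1.500000, -0.500000); Gamma_uuu = 0.000000, Gamma_uuv = 0.000000, Gamma_uvv = 0.000000, Gamma_vuu = 0.000000, Gamma_vuv = 0.000000, Gamma_vvv = 0.000000; k3 = (-1.500000, -0.500000, 0.000000, 0.000000)
  k4: at (u, v) = (-1.175000, -0.475000), (du/dtau, dv/dtau) = (-1.500000, -0.500000); Gamma_uuu = 0.000000, Gamma_uuv = 0.000000, Gamma_uvv = 0.000000, Gamma_vuu = 0.000000, Gamma_vuv = 0.000000, Gamma_vvv = 0.000000; k4 = (-1.500000, -0.500000, 0.000000, 0.000000)
  Y <- Y + (h/6)(k1 + 2k2 + 2k3 + k4): u = -1.1750, v = -0.4750, du/dtau = -1.5000, dv/dtau = -0.5000
step 4:
  k1: at (u, v) = (-1.175000, -0.475000), (du/dtau, dv/dtau) = (-1.500000, -0.500000); Gamma_uuu = 0.000000, Gamma_uuv = 0.000000, Gamma_uvv = 0.000000, Gamma_vuu = 0.000000, Gamma_vuv = 0.000000, Gamma_vvv = 0.000000; k1 = (-1.500000, -0.500000, 0.000000, 0.000000)
  k2: at (u, v) = (-1.287500, -0.512500), (du/dtau, dv/dtau) = (-1.500000, -0.500000); Gamma_uuu = 0.000000, Gamma_uuv = 0.000000, Gamma_uvv = 0.000000, Gamma_vuu = 0.000000, Gamma_vuv = 0.000000, Gamma_vvv = 0.000000; k2 = (-1.500000, -0.500000, 0.000000, 0.000000)
  k3: at (u, v) = (-1.287500, -0.512500), (du/dtau, dv/dtau) = (-1.500000, -0.500000); Gamma_uuu = 0.000000, Gamma_uuv = 0.000000, Gamma_uvv = 0.000000, Gamma_vuu = 0.000000, Gamma_vuv = 0.000000, Gamma_vvv = 0.000000; k3 = (-1.500000, -0.500000, 0.000000, 0.000000)
  k4: at (u, v) = (-1.400000, -0.550000), (du/dtau, dv/dtau) = (-1.500000, -0.500000); Gamma_uuu = 0.000000, Gamma_uuv = 0.000000, Gamma_uvv = 0.000000, Gamma_vuu = 0.000000, Gamma_vuv = 0.000000, Gamma_vvv = 0.000000; k4 = (-1.500000, -0.500000, 0.000000, 0.000000)
  Y <- Y + (h/6)(k1 + 2k2 + 2k3 + k4): u = -1.4000, v = -0.5500, du/dtau = -1.5000, dv/dtau = -0.5000


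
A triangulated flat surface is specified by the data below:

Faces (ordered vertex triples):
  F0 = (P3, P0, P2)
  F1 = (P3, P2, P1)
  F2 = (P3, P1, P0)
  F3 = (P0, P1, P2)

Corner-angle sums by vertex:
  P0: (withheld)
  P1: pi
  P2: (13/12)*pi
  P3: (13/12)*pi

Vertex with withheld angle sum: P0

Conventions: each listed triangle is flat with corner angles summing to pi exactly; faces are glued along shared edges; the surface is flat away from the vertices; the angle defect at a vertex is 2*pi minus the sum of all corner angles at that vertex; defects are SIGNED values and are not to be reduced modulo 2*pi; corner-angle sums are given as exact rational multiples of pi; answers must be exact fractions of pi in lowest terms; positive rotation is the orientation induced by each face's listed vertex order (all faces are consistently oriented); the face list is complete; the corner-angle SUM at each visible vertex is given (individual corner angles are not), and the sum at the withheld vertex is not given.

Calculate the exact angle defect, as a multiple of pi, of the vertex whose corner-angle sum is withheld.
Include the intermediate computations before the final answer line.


V = 4, E = 6, F = 4; chi = V - E + F = 2
Gauss-Bonnet: total defect = 2*pi*chi = 4*pi; visible defects sum to (17/6)*pi

Answer: defect(P0) = (7/6)*pi


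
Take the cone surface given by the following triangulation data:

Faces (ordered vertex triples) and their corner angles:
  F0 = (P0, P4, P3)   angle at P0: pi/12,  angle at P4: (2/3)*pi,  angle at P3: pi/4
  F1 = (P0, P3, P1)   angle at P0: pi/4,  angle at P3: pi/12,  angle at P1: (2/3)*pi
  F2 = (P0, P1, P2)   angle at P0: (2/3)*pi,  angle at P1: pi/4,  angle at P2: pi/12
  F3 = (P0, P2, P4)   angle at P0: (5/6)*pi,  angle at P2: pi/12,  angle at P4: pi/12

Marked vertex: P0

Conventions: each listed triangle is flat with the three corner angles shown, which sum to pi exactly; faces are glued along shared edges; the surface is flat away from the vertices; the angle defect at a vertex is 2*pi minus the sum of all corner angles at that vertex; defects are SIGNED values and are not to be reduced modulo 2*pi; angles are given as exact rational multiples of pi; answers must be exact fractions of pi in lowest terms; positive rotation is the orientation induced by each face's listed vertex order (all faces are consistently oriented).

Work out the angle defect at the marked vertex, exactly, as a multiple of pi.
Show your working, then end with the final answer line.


Sum of corner angles at P0: (11/6)*pi
defect = 2*pi - (11/6)*pi

Answer: defect(P0) = pi/6


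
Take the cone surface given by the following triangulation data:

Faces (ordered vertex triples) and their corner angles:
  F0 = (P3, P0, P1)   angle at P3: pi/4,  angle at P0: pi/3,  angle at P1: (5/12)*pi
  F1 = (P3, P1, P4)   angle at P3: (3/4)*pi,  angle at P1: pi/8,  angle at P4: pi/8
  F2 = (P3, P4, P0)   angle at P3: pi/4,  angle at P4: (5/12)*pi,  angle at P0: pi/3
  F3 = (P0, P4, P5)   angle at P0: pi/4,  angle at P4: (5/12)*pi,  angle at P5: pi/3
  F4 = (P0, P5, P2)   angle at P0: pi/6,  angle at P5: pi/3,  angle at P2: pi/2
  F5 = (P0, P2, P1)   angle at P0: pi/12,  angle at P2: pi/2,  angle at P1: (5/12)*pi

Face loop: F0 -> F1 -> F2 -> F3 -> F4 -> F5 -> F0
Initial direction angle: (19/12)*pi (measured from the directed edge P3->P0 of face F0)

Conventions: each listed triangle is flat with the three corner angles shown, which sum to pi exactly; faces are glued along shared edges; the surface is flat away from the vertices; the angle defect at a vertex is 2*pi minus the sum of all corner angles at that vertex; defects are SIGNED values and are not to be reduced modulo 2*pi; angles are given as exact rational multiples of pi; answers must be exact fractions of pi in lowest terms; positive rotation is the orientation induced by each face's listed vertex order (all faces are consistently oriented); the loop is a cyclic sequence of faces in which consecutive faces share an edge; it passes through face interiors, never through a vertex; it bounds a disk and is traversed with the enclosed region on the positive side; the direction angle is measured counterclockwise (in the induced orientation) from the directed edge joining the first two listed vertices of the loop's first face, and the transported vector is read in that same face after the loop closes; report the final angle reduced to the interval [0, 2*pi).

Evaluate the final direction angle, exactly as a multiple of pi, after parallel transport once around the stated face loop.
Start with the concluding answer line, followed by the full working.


Answer: final direction angle = (7/6)*pi

enclosed vertex P0: corner angles sum to (7/6)*pi, defect = 2*pi - (7/6)*pi = (5/6)*pi
enclosed vertex P3: corner angles sum to (5/4)*pi, defect = 2*pi - (5/4)*pi = (3/4)*pi
by Gauss-Bonnet the loop rotates the vector by the enclosed defect sum (positive orientation, mod 2*pi)
final angle = (19/12)*pi + (19/12)*pi = (7/6)*pi (mod 2*pi)


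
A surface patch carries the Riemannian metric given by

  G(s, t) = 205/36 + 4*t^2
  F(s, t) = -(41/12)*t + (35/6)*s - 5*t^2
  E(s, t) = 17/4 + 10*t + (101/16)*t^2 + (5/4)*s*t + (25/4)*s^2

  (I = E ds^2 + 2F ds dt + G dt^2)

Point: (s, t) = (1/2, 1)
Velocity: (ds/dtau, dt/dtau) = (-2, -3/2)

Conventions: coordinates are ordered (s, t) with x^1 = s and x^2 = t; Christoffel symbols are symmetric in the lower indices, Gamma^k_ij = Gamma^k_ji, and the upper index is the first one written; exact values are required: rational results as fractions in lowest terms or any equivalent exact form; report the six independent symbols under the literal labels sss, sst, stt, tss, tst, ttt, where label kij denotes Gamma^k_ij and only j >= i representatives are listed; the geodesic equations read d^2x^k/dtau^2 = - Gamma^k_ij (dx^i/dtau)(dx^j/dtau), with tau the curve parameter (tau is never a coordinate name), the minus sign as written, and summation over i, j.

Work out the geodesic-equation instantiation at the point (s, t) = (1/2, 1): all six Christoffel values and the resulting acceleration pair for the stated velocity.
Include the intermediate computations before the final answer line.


E = 91/4, F = -11/2, G = 349/36 at the point
E_s = 15/2, E_t = 93/4, F_s = 35/6, F_t = -161/12, G_s = 0, G_t = 8
EG - F^2 = 27403/144;  g^inv = (144/27403) * [[349/36, 11/2], [11/2, 91/4]]
first-kind symbols [ij,l] = (1/2)(d_i g_jl + d_j g_il - d_l g_ij): [ss,s] = E_s/2 = 15/4, [ss,t] = F_s - E_t/2 = -139/24, [st,s] = E_t/2 = 93/8, [st,t] = G_s/2 = 0, [tt,s] = F_t - G_s/2 = -161/12, [tt,t] = G_t/2 = 4
Gamma^s_ij = (G*[ij,s] - F*[ij,t])/(EG - F^2), Gamma^t_ij = (E*[ij,t] - F*[ij,s])/(EG - F^2)
Gamma_sss = 648/27403, Gamma_sst = 32457/54806, Gamma_stt = -46685/82209, Gamma_tss = -32007/54806, Gamma_tst = 9207/27403, Gamma_ttt = 2478/27403
d^2s/dtau^2 = -(Gamma_sss*(-2)^2 + 2*Gamma_sst*(-2)*(-3/2) + Gamma_stt*(-3/2)^2) = -259797/109612
d^2t/dtau^2 = -(Gamma_tss*(-2)^2 + 2*Gamma_tst*(-2)*(-3/2) + Gamma_ttt*(-3/2)^2) = 6393/54806

Answer: Gamma_sss = 648/27403, Gamma_sst = 32457/54806, Gamma_stt = -46685/82209, Gamma_tss = -32007/54806, Gamma_tst = 9207/27403, Gamma_ttt = 2478/27403; accelerations (d^2s/dtau^2, d^2t/dtau^2) = (-259797/109612, 6393/54806)


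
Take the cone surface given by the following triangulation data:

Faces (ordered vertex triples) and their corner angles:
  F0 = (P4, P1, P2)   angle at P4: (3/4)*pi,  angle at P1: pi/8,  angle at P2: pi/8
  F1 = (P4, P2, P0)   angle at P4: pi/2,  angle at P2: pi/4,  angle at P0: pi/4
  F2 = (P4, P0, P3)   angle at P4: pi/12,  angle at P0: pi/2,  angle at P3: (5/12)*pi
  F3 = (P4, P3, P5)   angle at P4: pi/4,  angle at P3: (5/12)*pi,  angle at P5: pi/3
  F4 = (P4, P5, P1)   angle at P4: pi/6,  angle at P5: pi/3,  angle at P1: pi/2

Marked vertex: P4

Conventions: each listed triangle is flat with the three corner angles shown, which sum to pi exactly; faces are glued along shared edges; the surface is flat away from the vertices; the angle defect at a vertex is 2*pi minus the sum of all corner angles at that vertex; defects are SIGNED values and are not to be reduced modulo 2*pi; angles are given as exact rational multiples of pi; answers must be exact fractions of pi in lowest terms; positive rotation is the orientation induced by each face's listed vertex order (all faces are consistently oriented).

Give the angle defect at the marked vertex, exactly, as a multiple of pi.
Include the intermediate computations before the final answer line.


Sum of corner angles at P4: (7/4)*pi
defect = 2*pi - (7/4)*pi

Answer: defect(P4) = pi/4
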